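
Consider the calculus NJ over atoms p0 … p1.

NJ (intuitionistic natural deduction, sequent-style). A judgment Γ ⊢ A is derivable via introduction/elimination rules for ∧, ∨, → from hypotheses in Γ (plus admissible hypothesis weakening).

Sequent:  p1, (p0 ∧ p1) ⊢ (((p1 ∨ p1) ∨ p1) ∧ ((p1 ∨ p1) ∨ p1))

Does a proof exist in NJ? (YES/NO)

Proof tree:
[Wk] p1, (p0 ∧ p1) ⊢ (((p1 ∨ p1) ∨ p1) ∧ ((p1 ∨ p1) ∨ p1))
  [∧I] p1 ⊢ (((p1 ∨ p1) ∨ p1) ∧ ((p1 ∨ p1) ∨ p1))
    [∨I₁] p1 ⊢ ((p1 ∨ p1) ∨ p1)
      [∨I₂] p1 ⊢ (p1 ∨ p1)
        [Ax] p1 ⊢ p1
    [∨I₁] p1 ⊢ ((p1 ∨ p1) ∨ p1)
      [∨I₂] p1 ⊢ (p1 ∨ p1)
        [Ax] p1 ⊢ p1

Result: YES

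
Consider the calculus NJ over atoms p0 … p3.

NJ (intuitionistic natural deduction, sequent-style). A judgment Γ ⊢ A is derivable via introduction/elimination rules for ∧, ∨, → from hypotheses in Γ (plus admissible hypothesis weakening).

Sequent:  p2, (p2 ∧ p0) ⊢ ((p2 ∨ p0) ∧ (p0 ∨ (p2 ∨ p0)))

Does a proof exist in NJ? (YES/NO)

Proof tree:
[Wk] p2, (p2 ∧ p0) ⊢ ((p2 ∨ p0) ∧ (p0 ∨ (p2 ∨ p0)))
  [∧I] p2 ⊢ ((p2 ∨ p0) ∧ (p0 ∨ (p2 ∨ p0)))
    [∨I₁] p2 ⊢ (p2 ∨ p0)
      [Ax] p2 ⊢ p2
    [∨I₂] p2 ⊢ (p0 ∨ (p2 ∨ p0))
      [∨I₁] p2 ⊢ (p2 ∨ p0)
        [Ax] p2 ⊢ p2

Result: YES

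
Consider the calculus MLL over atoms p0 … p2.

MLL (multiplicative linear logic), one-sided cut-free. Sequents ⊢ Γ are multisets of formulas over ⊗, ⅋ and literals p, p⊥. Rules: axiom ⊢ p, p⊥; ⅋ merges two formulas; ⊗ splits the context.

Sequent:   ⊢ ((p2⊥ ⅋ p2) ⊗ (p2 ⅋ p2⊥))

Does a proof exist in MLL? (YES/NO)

Derivation trace:
[⊗]  ⊢ ((p2⊥ ⅋ p2) ⊗ (p2 ⅋ p2⊥))
  [⅋]  ⊢ (p2⊥ ⅋ p2)
    [Ax]  ⊢ p2, p2⊥
  [⅋]  ⊢ (p2 ⅋ p2⊥)
    [Ax]  ⊢ p2, p2⊥

Result: YES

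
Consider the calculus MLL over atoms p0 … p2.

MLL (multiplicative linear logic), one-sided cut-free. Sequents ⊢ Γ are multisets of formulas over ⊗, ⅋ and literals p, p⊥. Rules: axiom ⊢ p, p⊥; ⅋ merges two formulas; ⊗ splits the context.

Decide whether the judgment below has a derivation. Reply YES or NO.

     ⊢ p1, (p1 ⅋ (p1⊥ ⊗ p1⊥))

Proof tree:
[⅋]  ⊢ p1, (p1 ⅋ (p1⊥ ⊗ p1⊥))
  [⊗]  ⊢ p1, p1, (p1⊥ ⊗ p1⊥)
    [Ax]  ⊢ p1, p1⊥
    [Ax]  ⊢ p1, p1⊥

Result: YES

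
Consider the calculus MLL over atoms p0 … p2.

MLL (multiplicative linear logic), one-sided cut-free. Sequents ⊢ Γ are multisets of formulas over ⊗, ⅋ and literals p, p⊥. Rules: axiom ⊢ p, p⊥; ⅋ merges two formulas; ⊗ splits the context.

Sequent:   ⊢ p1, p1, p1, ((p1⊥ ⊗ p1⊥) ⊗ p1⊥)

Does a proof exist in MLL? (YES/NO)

Derivation (root first):
[⊗]  ⊢ p1, p1, p1, ((p1⊥ ⊗ p1⊥) ⊗ p1⊥)
  [⊗]  ⊢ p1, p1, (p1⊥ ⊗ p1⊥)
    [Ax]  ⊢ p1, p1⊥
    [Ax]  ⊢ p1, p1⊥
  [Ax]  ⊢ p1, p1⊥

Result: YES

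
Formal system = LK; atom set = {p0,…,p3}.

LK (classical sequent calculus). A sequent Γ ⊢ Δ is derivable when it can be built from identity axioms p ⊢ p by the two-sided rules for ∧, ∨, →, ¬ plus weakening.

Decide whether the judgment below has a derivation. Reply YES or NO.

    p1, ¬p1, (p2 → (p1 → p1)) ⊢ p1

Derivation trace:
[→L] p1, ¬p1, (p2 → (p1 → p1)) ⊢ p1
  [WR] p1, ¬p1 ⊢ p2
    [¬L] p1, ¬p1 ⊢ 
      [Ax] p1 ⊢ p1
  [→L] p1, (p1 → p1) ⊢ p1
    [Ax] p1 ⊢ p1
    [WR] p1 ⊢ p1, p1
      [Ax] p1 ⊢ p1

Result: YES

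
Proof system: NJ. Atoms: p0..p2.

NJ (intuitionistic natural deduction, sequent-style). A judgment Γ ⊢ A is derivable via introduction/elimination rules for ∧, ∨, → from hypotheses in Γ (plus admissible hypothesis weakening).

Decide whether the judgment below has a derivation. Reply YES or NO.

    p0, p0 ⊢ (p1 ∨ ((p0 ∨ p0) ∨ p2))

Proof tree:
[∨I₂] p0, p0 ⊢ (p1 ∨ ((p0 ∨ p0) ∨ p2))
  [∨I₁] p0, p0 ⊢ ((p0 ∨ p0) ∨ p2)
    [∨I₂] p0, p0 ⊢ (p0 ∨ p0)
      [Wk] p0, p0 ⊢ p0
        [Ax] p0 ⊢ p0

Result: YES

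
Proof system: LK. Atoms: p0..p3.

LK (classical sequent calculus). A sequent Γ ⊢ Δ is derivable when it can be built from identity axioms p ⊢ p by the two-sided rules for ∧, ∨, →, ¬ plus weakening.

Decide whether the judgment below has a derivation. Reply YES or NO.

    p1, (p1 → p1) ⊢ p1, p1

Proof tree:
[WR] p1, (p1 → p1) ⊢ p1, p1
  [→L] p1, (p1 → p1) ⊢ p1
    [Ax] p1 ⊢ p1
    [Ax] p1 ⊢ p1

Result: YES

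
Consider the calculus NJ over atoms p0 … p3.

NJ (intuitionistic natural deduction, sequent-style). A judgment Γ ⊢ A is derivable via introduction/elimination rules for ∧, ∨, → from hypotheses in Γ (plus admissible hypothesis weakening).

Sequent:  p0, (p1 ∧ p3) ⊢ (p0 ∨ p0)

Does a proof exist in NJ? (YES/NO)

Derivation (root first):
[∨I₂] p0, (p1 ∧ p3) ⊢ (p0 ∨ p0)
  [Wk] p0, (p1 ∧ p3) ⊢ p0
    [Ax] p0 ⊢ p0

Result: YES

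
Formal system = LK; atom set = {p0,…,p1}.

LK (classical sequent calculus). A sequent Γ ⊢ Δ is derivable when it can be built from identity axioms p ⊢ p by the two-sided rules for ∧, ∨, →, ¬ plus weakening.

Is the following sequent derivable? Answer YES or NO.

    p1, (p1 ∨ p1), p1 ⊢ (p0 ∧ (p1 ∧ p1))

Enumerate valuations to refute Γ ⊢ Δ:
  v=00: Γ:[p1=F, (p1 ∨ p1)=F, p1=F] Δ:[(p0 ∧ (p1 ∧ p1))=F] refutes=False
  v=01: Γ:[p1=T, (p1 ∨ p1)=T, p1=T] Δ:[(p0 ∧ (p1 ∧ p1))=F] refutes=True  ← countermodel

Result: NO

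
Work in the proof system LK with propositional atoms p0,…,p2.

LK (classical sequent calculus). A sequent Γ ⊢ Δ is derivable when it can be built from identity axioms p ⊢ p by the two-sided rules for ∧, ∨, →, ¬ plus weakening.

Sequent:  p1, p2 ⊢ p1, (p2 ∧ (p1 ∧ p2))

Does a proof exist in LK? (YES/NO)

Proof tree:
[∧R] p1, p2 ⊢ p1, (p2 ∧ (p1 ∧ p2))
  [Ax] p2 ⊢ p2
  [∧R] p1, p2 ⊢ p1, (p1 ∧ p2)
    [WR] p1 ⊢ p1, p1
      [Ax] p1 ⊢ p1
    [Ax] p2 ⊢ p2

Result: YES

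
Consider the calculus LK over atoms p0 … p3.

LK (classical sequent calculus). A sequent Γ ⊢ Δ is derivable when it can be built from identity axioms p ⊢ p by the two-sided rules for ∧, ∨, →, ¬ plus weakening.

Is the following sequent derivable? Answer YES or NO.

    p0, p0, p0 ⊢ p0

Proof tree:
[WL] p0, p0, p0 ⊢ p0
  [WL] p0, p0 ⊢ p0
    [Ax] p0 ⊢ p0

Result: YES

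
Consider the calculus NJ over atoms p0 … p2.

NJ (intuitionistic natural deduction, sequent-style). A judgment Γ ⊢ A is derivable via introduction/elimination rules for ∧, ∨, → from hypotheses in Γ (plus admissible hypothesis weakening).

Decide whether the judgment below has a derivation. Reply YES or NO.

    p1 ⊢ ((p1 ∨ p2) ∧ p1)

Proof tree:
[∧I] p1 ⊢ ((p1 ∨ p2) ∧ p1)
  [∨I₁] p1 ⊢ (p1 ∨ p2)
    [Ax] p1 ⊢ p1
  [Ax] p1 ⊢ p1

Result: YES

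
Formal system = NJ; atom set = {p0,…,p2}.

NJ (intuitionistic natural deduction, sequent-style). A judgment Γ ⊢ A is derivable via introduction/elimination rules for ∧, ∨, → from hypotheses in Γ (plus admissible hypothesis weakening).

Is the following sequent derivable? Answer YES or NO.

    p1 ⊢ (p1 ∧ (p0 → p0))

Proof tree:
[∧I] p1 ⊢ (p1 ∧ (p0 → p0))
  [Ax] p1 ⊢ p1
  [→I]  ⊢ (p0 → p0)
    [Ax] p0 ⊢ p0

Result: YES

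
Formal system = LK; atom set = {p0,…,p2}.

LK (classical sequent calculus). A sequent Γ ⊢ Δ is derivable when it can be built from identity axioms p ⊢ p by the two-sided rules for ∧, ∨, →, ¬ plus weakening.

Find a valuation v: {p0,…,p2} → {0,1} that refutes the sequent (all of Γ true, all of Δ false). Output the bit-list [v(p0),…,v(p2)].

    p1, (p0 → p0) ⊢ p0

Truth-table refutation:
  v=000: Γ:[p1=F, (p0 → p0)=T] Δ:[p0=F] refutes=False
  v=001: Γ:[p1=F, (p0 → p0)=T] Δ:[p0=F] refutes=False
  v=010: Γ:[p1=T, (p0 → p0)=T] Δ:[p0=F] refutes=True  ← countermodel

Result: [0, 1, 0]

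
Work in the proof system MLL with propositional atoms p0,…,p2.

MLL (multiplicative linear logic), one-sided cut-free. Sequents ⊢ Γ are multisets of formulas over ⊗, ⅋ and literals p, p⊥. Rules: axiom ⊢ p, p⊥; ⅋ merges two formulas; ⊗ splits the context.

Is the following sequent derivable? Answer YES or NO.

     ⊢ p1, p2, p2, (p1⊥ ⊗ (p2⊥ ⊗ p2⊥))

Derivation trace:
[⊗]  ⊢ p1, p2, p2, (p1⊥ ⊗ (p2⊥ ⊗ p2⊥))
  [Ax]  ⊢ p1, p1⊥
  [⊗]  ⊢ p2, p2, (p2⊥ ⊗ p2⊥)
    [Ax]  ⊢ p2, p2⊥
    [Ax]  ⊢ p2, p2⊥

Result: YES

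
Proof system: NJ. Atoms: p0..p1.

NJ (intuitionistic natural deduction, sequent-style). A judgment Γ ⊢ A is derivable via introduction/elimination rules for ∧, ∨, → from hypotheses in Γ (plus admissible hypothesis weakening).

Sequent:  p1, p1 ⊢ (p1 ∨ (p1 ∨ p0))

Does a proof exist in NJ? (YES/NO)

Proof tree:
[Wk] p1, p1 ⊢ (p1 ∨ (p1 ∨ p0))
  [∨I₂] p1 ⊢ (p1 ∨ (p1 ∨ p0))
    [∨I₁] p1 ⊢ (p1 ∨ p0)
      [Ax] p1 ⊢ p1

Result: YES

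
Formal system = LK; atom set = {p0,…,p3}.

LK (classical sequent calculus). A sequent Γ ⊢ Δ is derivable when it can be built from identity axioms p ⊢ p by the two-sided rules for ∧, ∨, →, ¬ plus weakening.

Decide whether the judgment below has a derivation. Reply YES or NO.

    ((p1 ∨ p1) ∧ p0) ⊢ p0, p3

Proof tree:
[WR] ((p1 ∨ p1) ∧ p0) ⊢ p0, p3
  [∧L] ((p1 ∨ p1) ∧ p0) ⊢ p0
    [∨L] p0, (p1 ∨ p1) ⊢ p0
      [WL] p0, p1 ⊢ p0
        [Ax] p0 ⊢ p0
      [WL] p0, p1 ⊢ p0
        [Ax] p0 ⊢ p0

Result: YES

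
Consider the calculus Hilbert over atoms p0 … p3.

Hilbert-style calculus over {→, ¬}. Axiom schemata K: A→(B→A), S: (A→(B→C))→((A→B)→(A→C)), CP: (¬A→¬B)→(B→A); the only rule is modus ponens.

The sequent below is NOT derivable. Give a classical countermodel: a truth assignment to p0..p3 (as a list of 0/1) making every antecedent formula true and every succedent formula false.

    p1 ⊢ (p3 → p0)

Search for a countermodel by truth-table:
  v=0000: Γ:[p1=F] Δ:[(p3 → p0)=T] refutes=False
  v=0001: Γ:[p1=F] Δ:[(p3 → p0)=F] refutes=False
  v=0010: Γ:[p1=F] Δ:[(p3 → p0)=T] refutes=False
  v=0011: Γ:[p1=F] Δ:[(p3 → p0)=F] refutes=False
  v=0100: Γ:[p1=T] Δ:[(p3 → p0)=T] refutes=False
  v=0101: Γ:[p1=T] Δ:[(p3 → p0)=F] refutes=True  ← countermodel

Result: [0, 1, 0, 1]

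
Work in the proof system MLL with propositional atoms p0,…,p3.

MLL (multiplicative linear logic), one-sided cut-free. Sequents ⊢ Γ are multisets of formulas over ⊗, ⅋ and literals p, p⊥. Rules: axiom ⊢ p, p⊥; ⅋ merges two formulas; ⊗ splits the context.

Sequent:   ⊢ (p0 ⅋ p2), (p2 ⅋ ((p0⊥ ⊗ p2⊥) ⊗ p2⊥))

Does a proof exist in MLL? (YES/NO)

Proof tree:
[⅋]  ⊢ (p0 ⅋ p2), (p2 ⅋ ((p0⊥ ⊗ p2⊥) ⊗ p2⊥))
  [⅋]  ⊢ p2, ((p0⊥ ⊗ p2⊥) ⊗ p2⊥), (p0 ⅋ p2)
    [⊗]  ⊢ p0, p2, p2, ((p0⊥ ⊗ p2⊥) ⊗ p2⊥)
      [⊗]  ⊢ p0, p2, (p0⊥ ⊗ p2⊥)
        [Ax]  ⊢ p0, p0⊥
        [Ax]  ⊢ p2, p2⊥
      [Ax]  ⊢ p2, p2⊥

Result: YES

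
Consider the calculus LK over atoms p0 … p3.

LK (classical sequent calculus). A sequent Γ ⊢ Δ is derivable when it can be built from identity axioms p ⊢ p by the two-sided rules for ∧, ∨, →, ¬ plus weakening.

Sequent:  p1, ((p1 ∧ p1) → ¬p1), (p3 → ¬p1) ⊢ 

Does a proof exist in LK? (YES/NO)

Derivation trace:
[→L] p1, ((p1 ∧ p1) → ¬p1), (p3 → ¬p1) ⊢ 
  [WR] p1, ((p1 ∧ p1) → ¬p1) ⊢ p3
    [→L] p1, ((p1 ∧ p1) → ¬p1) ⊢ 
      [∧R] p1 ⊢ (p1 ∧ p1)
        [Ax] p1 ⊢ p1
        [Ax] p1 ⊢ p1
      [¬L] p1, ¬p1 ⊢ 
        [Ax] p1 ⊢ p1
  [¬L] p1, ¬p1 ⊢ 
    [Ax] p1 ⊢ p1

Result: YES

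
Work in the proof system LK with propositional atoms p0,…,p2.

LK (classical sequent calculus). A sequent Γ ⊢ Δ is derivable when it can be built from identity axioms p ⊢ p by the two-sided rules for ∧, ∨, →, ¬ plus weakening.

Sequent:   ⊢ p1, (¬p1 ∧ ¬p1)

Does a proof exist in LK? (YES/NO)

Proof tree:
[∧R]  ⊢ p1, (¬p1 ∧ ¬p1)
  [¬R]  ⊢ p1, ¬p1
    [Ax] p1 ⊢ p1
  [¬R]  ⊢ p1, ¬p1
    [Ax] p1 ⊢ p1

Result: YES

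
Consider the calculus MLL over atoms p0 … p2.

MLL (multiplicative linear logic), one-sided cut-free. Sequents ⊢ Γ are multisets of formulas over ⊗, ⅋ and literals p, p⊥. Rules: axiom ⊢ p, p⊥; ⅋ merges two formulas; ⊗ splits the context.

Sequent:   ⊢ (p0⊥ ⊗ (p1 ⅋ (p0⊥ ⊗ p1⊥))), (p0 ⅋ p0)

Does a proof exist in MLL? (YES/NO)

Derivation trace:
[⅋]  ⊢ (p0⊥ ⊗ (p1 ⅋ (p0⊥ ⊗ p1⊥))), (p0 ⅋ p0)
  [⊗]  ⊢ p0, p0, (p0⊥ ⊗ (p1 ⅋ (p0⊥ ⊗ p1⊥)))
    [Ax]  ⊢ p0, p0⊥
    [⅋]  ⊢ p0, (p1 ⅋ (p0⊥ ⊗ p1⊥))
      [⊗]  ⊢ p0, p1, (p0⊥ ⊗ p1⊥)
        [Ax]  ⊢ p0, p0⊥
        [Ax]  ⊢ p1, p1⊥

Result: YES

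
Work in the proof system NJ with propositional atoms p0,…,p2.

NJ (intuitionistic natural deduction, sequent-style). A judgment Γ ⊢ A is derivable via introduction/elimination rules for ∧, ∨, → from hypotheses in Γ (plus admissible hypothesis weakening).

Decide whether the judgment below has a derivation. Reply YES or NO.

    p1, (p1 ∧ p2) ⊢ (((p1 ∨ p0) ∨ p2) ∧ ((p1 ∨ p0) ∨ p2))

Proof tree:
[∧I] p1, (p1 ∧ p2) ⊢ (((p1 ∨ p0) ∨ p2) ∧ ((p1 ∨ p0) ∨ p2))
  [∨I₁] p1, (p1 ∧ p2) ⊢ ((p1 ∨ p0) ∨ p2)
    [∨I₁] p1, (p1 ∧ p2) ⊢ (p1 ∨ p0)
      [Wk] p1, (p1 ∧ p2) ⊢ p1
        [Ax] p1 ⊢ p1
  [∨I₁] p1, (p1 ∧ p2) ⊢ ((p1 ∨ p0) ∨ p2)
    [∨I₁] p1, (p1 ∧ p2) ⊢ (p1 ∨ p0)
      [Wk] p1, (p1 ∧ p2) ⊢ p1
        [Ax] p1 ⊢ p1

Result: YES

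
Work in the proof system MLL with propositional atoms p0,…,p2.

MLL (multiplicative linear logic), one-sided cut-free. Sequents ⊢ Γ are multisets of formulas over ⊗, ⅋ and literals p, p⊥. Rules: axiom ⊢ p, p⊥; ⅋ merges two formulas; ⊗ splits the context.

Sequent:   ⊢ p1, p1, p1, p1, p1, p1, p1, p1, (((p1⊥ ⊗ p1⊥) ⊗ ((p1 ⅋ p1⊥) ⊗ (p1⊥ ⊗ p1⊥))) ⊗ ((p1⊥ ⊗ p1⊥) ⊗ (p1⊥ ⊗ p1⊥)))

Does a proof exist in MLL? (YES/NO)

Proof tree:
[⊗]  ⊢ p1, p1, p1, p1, p1, p1, p1, p1, (((p1⊥ ⊗ p1⊥) ⊗ ((p1 ⅋ p1⊥) ⊗ (p1⊥ ⊗ p1⊥))) ⊗ ((p1⊥ ⊗ p1⊥) ⊗ (p1⊥ ⊗ p1⊥)))
  [⊗]  ⊢ p1, p1, p1, p1, ((p1⊥ ⊗ p1⊥) ⊗ ((p1 ⅋ p1⊥) ⊗ (p1⊥ ⊗ p1⊥)))
    [⊗]  ⊢ p1, p1, (p1⊥ ⊗ p1⊥)
      [Ax]  ⊢ p1, p1⊥
      [Ax]  ⊢ p1, p1⊥
    [⊗]  ⊢ p1, p1, ((p1 ⅋ p1⊥) ⊗ (p1⊥ ⊗ p1⊥))
      [⅋]  ⊢ (p1 ⅋ p1⊥)
        [Ax]  ⊢ p1, p1⊥
      [⊗]  ⊢ p1, p1, (p1⊥ ⊗ p1⊥)
        [Ax]  ⊢ p1, p1⊥
        [Ax]  ⊢ p1, p1⊥
  [⊗]  ⊢ p1, p1, p1, p1, ((p1⊥ ⊗ p1⊥) ⊗ (p1⊥ ⊗ p1⊥))
    [⊗]  ⊢ p1, p1, (p1⊥ ⊗ p1⊥)
      [Ax]  ⊢ p1, p1⊥
      [Ax]  ⊢ p1, p1⊥
    [⊗]  ⊢ p1, p1, (p1⊥ ⊗ p1⊥)
      [Ax]  ⊢ p1, p1⊥
      [Ax]  ⊢ p1, p1⊥

Result: YES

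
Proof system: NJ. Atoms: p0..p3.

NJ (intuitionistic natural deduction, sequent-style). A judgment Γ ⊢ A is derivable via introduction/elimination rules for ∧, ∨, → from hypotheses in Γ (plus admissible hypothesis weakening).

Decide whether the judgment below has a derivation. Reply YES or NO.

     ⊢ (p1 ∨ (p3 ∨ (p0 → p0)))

Proof tree:
[∨I₂]  ⊢ (p1 ∨ (p3 ∨ (p0 → p0)))
  [∨I₂]  ⊢ (p3 ∨ (p0 → p0))
    [→I]  ⊢ (p0 → p0)
      [Ax] p0 ⊢ p0

Result: YES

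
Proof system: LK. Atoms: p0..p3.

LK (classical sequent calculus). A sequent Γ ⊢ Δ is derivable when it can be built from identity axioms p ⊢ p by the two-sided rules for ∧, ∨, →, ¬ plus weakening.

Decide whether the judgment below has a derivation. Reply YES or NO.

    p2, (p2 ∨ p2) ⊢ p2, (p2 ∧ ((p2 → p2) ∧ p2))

Derivation (root first):
[∧R] p2, (p2 ∨ p2) ⊢ p2, (p2 ∧ ((p2 → p2) ∧ p2))
  [Ax] p2 ⊢ p2
  [∨L] (p2 ∨ p2) ⊢ p2, ((p2 → p2) ∧ p2)
    [Ax] p2 ⊢ p2
    [∧R] p2 ⊢ ((p2 → p2) ∧ p2)
      [→R]  ⊢ (p2 → p2)
        [Ax] p2 ⊢ p2
      [Ax] p2 ⊢ p2

Result: YES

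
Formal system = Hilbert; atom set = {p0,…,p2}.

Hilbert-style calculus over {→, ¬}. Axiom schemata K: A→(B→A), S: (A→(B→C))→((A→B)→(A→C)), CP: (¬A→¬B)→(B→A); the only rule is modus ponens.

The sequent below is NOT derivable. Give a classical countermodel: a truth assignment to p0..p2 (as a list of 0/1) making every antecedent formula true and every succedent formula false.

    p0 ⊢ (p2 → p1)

Search for a countermodel by truth-table:
  v=000: Γ:[p0=F] Δ:[(p2 → p1)=T] refutes=False
  v=001: Γ:[p0=F] Δ:[(p2 → p1)=F] refutes=False
  v=010: Γ:[p0=F] Δ:[(p2 → p1)=T] refutes=False
  v=011: Γ:[p0=F] Δ:[(p2 → p1)=T] refutes=False
  v=100: Γ:[p0=T] Δ:[(p2 → p1)=T] refutes=False
  v=101: Γ:[p0=T] Δ:[(p2 → p1)=F] refutes=True  ← countermodel

Result: [1, 0, 1]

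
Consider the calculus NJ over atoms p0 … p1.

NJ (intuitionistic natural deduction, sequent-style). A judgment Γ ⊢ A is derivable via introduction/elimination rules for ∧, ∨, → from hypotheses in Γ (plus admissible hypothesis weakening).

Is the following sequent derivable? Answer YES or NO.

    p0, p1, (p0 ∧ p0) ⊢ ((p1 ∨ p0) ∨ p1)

Proof tree:
[∨I₁] p0, p1, (p0 ∧ p0) ⊢ ((p1 ∨ p0) ∨ p1)
  [Wk] p0, p1, (p0 ∧ p0) ⊢ (p1 ∨ p0)
    [Wk] p0, p1 ⊢ (p1 ∨ p0)
      [∨I₂] p0 ⊢ (p1 ∨ p0)
        [Ax] p0 ⊢ p0

Result: YES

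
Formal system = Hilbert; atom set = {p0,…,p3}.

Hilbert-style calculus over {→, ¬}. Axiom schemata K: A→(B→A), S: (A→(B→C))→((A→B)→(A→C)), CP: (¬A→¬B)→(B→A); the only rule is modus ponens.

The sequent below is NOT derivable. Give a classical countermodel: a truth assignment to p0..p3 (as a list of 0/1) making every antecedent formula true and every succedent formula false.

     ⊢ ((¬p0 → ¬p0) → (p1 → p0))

Search for a countermodel by truth-table:
  v=0000: Γ:[] Δ:[((¬p0 → ¬p0) → (p1 → p0))=T] refutes=False
  v=0001: Γ:[] Δ:[((¬p0 → ¬p0) → (p1 → p0))=T] refutes=False
  v=0010: Γ:[] Δ:[((¬p0 → ¬p0) → (p1 → p0))=T] refutes=False
  v=0011: Γ:[] Δ:[((¬p0 → ¬p0) → (p1 → p0))=T] refutes=False
  v=0100: Γ:[] Δ:[((¬p0 → ¬p0) → (p1 → p0))=F] refutes=True  ← countermodel

Result: [0, 1, 0, 0]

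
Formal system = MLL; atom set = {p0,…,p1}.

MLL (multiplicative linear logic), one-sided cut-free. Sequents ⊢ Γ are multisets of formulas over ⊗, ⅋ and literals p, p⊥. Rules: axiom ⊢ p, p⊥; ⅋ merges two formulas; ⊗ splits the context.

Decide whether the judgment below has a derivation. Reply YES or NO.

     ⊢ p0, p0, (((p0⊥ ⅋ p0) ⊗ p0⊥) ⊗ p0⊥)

Derivation (root first):
[⊗]  ⊢ p0, p0, (((p0⊥ ⅋ p0) ⊗ p0⊥) ⊗ p0⊥)
  [⊗]  ⊢ p0, ((p0⊥ ⅋ p0) ⊗ p0⊥)
    [⅋]  ⊢ (p0⊥ ⅋ p0)
      [Ax]  ⊢ p0, p0⊥
    [Ax]  ⊢ p0, p0⊥
  [Ax]  ⊢ p0, p0⊥

Result: YES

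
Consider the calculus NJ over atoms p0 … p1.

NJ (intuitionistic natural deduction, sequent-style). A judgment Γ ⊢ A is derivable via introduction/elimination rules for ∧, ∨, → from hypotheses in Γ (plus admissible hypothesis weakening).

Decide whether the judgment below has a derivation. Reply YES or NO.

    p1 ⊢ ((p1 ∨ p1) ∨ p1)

Proof tree:
[∨I₁] p1 ⊢ ((p1 ∨ p1) ∨ p1)
  [∨I₂] p1 ⊢ (p1 ∨ p1)
    [Ax] p1 ⊢ p1

Result: YES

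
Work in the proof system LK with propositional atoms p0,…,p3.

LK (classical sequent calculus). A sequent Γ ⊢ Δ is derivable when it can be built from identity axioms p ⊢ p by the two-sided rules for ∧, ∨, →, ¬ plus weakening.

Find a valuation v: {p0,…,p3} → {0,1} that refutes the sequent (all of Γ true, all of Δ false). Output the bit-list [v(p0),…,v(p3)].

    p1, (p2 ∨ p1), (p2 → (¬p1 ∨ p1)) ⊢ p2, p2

Truth-table refutation:
  v=0000: Γ:[p1=F, (p2 ∨ p1)=F, (p2 → (¬p1 ∨ p1))=T] Δ:[p2=F, p2=F] refutes=False
  v=0001: Γ:[p1=F, (p2 ∨ p1)=F, (p2 → (¬p1 ∨ p1))=T] Δ:[p2=F, p2=F] refutes=False
  v=0010: Γ:[p1=F, (p2 ∨ p1)=T, (p2 → (¬p1 ∨ p1))=T] Δ:[p2=T, p2=T] refutes=False
  v=0011: Γ:[p1=F, (p2 ∨ p1)=T, (p2 → (¬p1 ∨ p1))=T] Δ:[p2=T, p2=T] refutes=False
  v=0100: Γ:[p1=T, (p2 ∨ p1)=T, (p2 → (¬p1 ∨ p1))=T] Δ:[p2=F, p2=F] refutes=True  ← countermodel

Result: [0, 1, 0, 0]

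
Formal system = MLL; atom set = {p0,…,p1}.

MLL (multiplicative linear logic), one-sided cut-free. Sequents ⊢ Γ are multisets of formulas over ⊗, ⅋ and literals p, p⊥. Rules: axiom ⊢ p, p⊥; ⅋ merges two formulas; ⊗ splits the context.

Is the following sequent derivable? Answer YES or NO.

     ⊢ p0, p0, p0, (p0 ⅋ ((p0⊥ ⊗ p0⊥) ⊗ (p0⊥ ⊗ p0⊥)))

Derivation trace:
[⅋]  ⊢ p0, p0, p0, (p0 ⅋ ((p0⊥ ⊗ p0⊥) ⊗ (p0⊥ ⊗ p0⊥)))
  [⊗]  ⊢ p0, p0, p0, p0, ((p0⊥ ⊗ p0⊥) ⊗ (p0⊥ ⊗ p0⊥))
    [⊗]  ⊢ p0, p0, (p0⊥ ⊗ p0⊥)
      [Ax]  ⊢ p0, p0⊥
      [Ax]  ⊢ p0, p0⊥
    [⊗]  ⊢ p0, p0, (p0⊥ ⊗ p0⊥)
      [Ax]  ⊢ p0, p0⊥
      [Ax]  ⊢ p0, p0⊥

Result: YES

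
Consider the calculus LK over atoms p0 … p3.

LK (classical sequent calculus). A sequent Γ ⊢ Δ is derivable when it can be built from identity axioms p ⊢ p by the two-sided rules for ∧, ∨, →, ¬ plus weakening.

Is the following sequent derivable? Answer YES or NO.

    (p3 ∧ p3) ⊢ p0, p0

Search for a countermodel by truth-table:
  v=0000: Γ:[(p3 ∧ p3)=F] Δ:[p0=F, p0=F] refutes=False
  v=0001: Γ:[(p3 ∧ p3)=T] Δ:[p0=F, p0=F] refutes=True  ← countermodel

Result: NO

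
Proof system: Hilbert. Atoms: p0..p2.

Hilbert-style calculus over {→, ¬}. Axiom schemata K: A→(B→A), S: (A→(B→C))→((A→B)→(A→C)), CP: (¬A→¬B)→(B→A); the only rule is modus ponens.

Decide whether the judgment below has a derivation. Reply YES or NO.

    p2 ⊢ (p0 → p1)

Enumerate valuations to refute Γ ⊢ Δ:
  v=000: Γ:[p2=F] Δ:[(p0 → p1)=T] refutes=False
  v=001: Γ:[p2=T] Δ:[(p0 → p1)=T] refutes=False
  v=010: Γ:[p2=F] Δ:[(p0 → p1)=T] refutes=False
  v=011: Γ:[p2=T] Δ:[(p0 → p1)=T] refutes=False
  v=100: Γ:[p2=F] Δ:[(p0 → p1)=F] refutes=False
  v=101: Γ:[p2=T] Δ:[(p0 → p1)=F] refutes=True  ← countermodel

Result: NO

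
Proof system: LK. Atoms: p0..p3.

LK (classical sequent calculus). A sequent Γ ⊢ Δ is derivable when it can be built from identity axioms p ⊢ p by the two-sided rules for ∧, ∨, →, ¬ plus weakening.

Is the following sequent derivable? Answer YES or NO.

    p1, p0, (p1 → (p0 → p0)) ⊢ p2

Truth-table refutation:
  v=0000: Γ:[p1=F, p0=F, (p1 → (p0 → p0))=T] Δ:[p2=F] refutes=False
  v=0001: Γ:[p1=F, p0=F, (p1 → (p0 → p0))=T] Δ:[p2=F] refutes=False
  v=0010: Γ:[p1=F, p0=F, (p1 → (p0 → p0))=T] Δ:[p2=T] refutes=False
  v=0011: Γ:[p1=F, p0=F, (p1 → (p0 → p0))=T] Δ:[p2=T] refutes=False
  v=0100: Γ:[p1=T, p0=F, (p1 → (p0 → p0))=T] Δ:[p2=F] refutes=False
  v=0101: Γ:[p1=T, p0=F, (p1 → (p0 → p0))=T] Δ:[p2=F] refutes=False
  v=0110: Γ:[p1=T, p0=F, (p1 → (p0 → p0))=T] Δ:[p2=T] refutes=False
  v=0111: Γ:[p1=T, p0=F, (p1 → (p0 → p0))=T] Δ:[p2=T] refutes=False
  v=1000: Γ:[p1=F, p0=T, (p1 → (p0 → p0))=T] Δ:[p2=F] refutes=False
  v=1001: Γ:[p1=F, p0=T, (p1 → (p0 → p0))=T] Δ:[p2=F] refutes=False
  v=1010: Γ:[p1=F, p0=T, (p1 → (p0 → p0))=T] Δ:[p2=T] refutes=False
  v=1011: Γ:[p1=F, p0=T, (p1 → (p0 → p0))=T] Δ:[p2=T] refutes=False
  v=1100: Γ:[p1=T, p0=T, (p1 → (p0 → p0))=T] Δ:[p2=F] refutes=True  ← countermodel

Result: NO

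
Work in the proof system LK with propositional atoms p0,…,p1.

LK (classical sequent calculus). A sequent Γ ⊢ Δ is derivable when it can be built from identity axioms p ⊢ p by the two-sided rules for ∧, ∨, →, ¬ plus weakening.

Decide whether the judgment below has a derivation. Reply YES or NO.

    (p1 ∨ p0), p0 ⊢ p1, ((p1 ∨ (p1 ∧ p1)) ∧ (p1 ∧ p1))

Search for a countermodel by truth-table:
  v=00: Γ:[(p1 ∨ p0)=F, p0=F] Δ:[p1=F, ((p1 ∨ (p1 ∧ p1)) ∧ (p1 ∧ p1))=F] refutes=False
  v=01: Γ:[(p1 ∨ p0)=T, p0=F] Δ:[p1=T, ((p1 ∨ (p1 ∧ p1)) ∧ (p1 ∧ p1))=T] refutes=False
  v=10: Γ:[(p1 ∨ p0)=T, p0=T] Δ:[p1=F, ((p1 ∨ (p1 ∧ p1)) ∧ (p1 ∧ p1))=F] refutes=True  ← countermodel

Result: NO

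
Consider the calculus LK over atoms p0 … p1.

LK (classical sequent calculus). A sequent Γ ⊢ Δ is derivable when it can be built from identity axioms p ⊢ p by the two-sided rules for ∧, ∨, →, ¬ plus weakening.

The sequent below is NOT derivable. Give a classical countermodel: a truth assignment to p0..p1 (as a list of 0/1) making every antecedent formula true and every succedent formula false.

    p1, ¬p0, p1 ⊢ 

Search for a countermodel by truth-table:
  v=00: Γ:[p1=F, ¬p0=T, p1=F] Δ:[] refutes=False
  v=01: Γ:[p1=T, ¬p0=T, p1=T] Δ:[] refutes=True  ← countermodel

Result: [0, 1]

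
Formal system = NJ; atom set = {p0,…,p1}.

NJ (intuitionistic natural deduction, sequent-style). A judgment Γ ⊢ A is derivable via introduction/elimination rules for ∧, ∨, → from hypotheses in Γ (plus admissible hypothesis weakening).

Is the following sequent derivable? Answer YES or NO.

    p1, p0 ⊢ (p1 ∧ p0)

Derivation trace:
[∧I] p1, p0 ⊢ (p1 ∧ p0)
  [→E] p1 ⊢ p1
    [→I]  ⊢ (p1 → p1)
      [Ax] p1 ⊢ p1
    [Ax] p1 ⊢ p1
  [Ax] p0 ⊢ p0

Result: YES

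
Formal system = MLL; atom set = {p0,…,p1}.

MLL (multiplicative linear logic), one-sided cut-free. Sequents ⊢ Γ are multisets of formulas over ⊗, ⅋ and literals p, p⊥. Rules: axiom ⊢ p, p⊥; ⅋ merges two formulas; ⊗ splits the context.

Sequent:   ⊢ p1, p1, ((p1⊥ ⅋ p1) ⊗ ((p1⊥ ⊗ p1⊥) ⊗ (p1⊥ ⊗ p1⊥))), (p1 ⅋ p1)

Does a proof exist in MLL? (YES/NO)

Derivation (root first):
[⅋]  ⊢ p1, p1, ((p1⊥ ⅋ p1) ⊗ ((p1⊥ ⊗ p1⊥) ⊗ (p1⊥ ⊗ p1⊥))), (p1 ⅋ p1)
  [⊗]  ⊢ p1, p1, p1, p1, ((p1⊥ ⅋ p1) ⊗ ((p1⊥ ⊗ p1⊥) ⊗ (p1⊥ ⊗ p1⊥)))
    [⅋]  ⊢ (p1⊥ ⅋ p1)
      [Ax]  ⊢ p1, p1⊥
    [⊗]  ⊢ p1, p1, p1, p1, ((p1⊥ ⊗ p1⊥) ⊗ (p1⊥ ⊗ p1⊥))
      [⊗]  ⊢ p1, p1, (p1⊥ ⊗ p1⊥)
        [Ax]  ⊢ p1, p1⊥
        [Ax]  ⊢ p1, p1⊥
      [⊗]  ⊢ p1, p1, (p1⊥ ⊗ p1⊥)
        [Ax]  ⊢ p1, p1⊥
        [Ax]  ⊢ p1, p1⊥

Result: YES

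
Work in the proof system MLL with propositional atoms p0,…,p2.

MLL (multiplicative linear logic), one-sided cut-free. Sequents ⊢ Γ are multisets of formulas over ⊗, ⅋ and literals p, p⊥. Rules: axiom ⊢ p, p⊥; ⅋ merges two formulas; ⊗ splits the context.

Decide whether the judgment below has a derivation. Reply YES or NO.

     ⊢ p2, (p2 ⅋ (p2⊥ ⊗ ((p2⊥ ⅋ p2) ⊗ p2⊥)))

Proof tree:
[⅋]  ⊢ p2, (p2 ⅋ (p2⊥ ⊗ ((p2⊥ ⅋ p2) ⊗ p2⊥)))
  [⊗]  ⊢ p2, p2, (p2⊥ ⊗ ((p2⊥ ⅋ p2) ⊗ p2⊥))
    [Ax]  ⊢ p2, p2⊥
    [⊗]  ⊢ p2, ((p2⊥ ⅋ p2) ⊗ p2⊥)
      [⅋]  ⊢ (p2⊥ ⅋ p2)
        [Ax]  ⊢ p2, p2⊥
      [Ax]  ⊢ p2, p2⊥

Result: YES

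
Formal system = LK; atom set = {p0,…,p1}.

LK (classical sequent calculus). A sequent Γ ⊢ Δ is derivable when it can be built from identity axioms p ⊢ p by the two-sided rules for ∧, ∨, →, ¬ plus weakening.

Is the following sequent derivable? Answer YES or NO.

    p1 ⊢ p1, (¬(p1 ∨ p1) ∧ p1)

Proof tree:
[∧R] p1 ⊢ p1, (¬(p1 ∨ p1) ∧ p1)
  [¬R]  ⊢ p1, ¬(p1 ∨ p1)
    [∨L] (p1 ∨ p1) ⊢ p1
      [Ax] p1 ⊢ p1
      [Ax] p1 ⊢ p1
  [Ax] p1 ⊢ p1

Result: YES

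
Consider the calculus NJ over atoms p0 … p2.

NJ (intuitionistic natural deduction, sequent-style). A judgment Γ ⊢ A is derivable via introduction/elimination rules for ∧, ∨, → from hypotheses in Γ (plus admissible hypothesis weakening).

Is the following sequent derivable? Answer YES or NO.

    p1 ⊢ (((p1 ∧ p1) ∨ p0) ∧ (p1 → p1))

Proof tree:
[∧I] p1 ⊢ (((p1 ∧ p1) ∨ p0) ∧ (p1 → p1))
  [∨I₁] p1 ⊢ ((p1 ∧ p1) ∨ p0)
    [∧I] p1 ⊢ (p1 ∧ p1)
      [Ax] p1 ⊢ p1
      [Ax] p1 ⊢ p1
  [→I]  ⊢ (p1 → p1)
    [Ax] p1 ⊢ p1

Result: YES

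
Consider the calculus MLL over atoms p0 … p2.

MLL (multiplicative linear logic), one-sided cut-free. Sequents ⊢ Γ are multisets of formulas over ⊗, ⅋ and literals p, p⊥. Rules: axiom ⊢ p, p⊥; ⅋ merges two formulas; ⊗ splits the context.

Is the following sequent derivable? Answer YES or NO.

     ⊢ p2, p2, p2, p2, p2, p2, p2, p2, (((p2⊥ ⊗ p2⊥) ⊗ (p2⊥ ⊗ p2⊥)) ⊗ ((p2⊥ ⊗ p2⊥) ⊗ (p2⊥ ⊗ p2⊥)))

Derivation trace:
[⊗]  ⊢ p2, p2, p2, p2, p2, p2, p2, p2, (((p2⊥ ⊗ p2⊥) ⊗ (p2⊥ ⊗ p2⊥)) ⊗ ((p2⊥ ⊗ p2⊥) ⊗ (p2⊥ ⊗ p2⊥)))
  [⊗]  ⊢ p2, p2, p2, p2, ((p2⊥ ⊗ p2⊥) ⊗ (p2⊥ ⊗ p2⊥))
    [⊗]  ⊢ p2, p2, (p2⊥ ⊗ p2⊥)
      [Ax]  ⊢ p2, p2⊥
      [Ax]  ⊢ p2, p2⊥
    [⊗]  ⊢ p2, p2, (p2⊥ ⊗ p2⊥)
      [Ax]  ⊢ p2, p2⊥
      [Ax]  ⊢ p2, p2⊥
  [⊗]  ⊢ p2, p2, p2, p2, ((p2⊥ ⊗ p2⊥) ⊗ (p2⊥ ⊗ p2⊥))
    [⊗]  ⊢ p2, p2, (p2⊥ ⊗ p2⊥)
      [Ax]  ⊢ p2, p2⊥
      [Ax]  ⊢ p2, p2⊥
    [⊗]  ⊢ p2, p2, (p2⊥ ⊗ p2⊥)
      [Ax]  ⊢ p2, p2⊥
      [Ax]  ⊢ p2, p2⊥

Result: YES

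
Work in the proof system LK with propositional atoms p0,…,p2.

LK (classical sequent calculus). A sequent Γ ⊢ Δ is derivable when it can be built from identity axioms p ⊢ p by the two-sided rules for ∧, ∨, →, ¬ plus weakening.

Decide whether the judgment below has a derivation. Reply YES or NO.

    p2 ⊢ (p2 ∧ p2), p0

Proof tree:
[WR] p2 ⊢ (p2 ∧ p2), p0
  [∧R] p2 ⊢ (p2 ∧ p2)
    [Ax] p2 ⊢ p2
    [Ax] p2 ⊢ p2

Result: YES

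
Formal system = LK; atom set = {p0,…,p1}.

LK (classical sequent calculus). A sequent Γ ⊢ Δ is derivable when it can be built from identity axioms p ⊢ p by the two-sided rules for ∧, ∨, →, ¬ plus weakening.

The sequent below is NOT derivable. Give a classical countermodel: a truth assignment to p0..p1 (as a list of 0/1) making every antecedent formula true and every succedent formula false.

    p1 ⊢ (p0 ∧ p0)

Search for a countermodel by truth-table:
  v=00: Γ:[p1=F] Δ:[(p0 ∧ p0)=F] refutes=False
  v=01: Γ:[p1=T] Δ:[(p0 ∧ p0)=F] refutes=True  ← countermodel

Result: [0, 1]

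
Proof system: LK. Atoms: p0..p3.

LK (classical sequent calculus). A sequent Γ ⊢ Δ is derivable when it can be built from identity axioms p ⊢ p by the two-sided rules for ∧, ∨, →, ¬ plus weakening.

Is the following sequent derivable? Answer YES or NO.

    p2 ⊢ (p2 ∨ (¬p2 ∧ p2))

Derivation trace:
[∨R] p2 ⊢ (p2 ∨ (¬p2 ∧ p2))
  [∧R] p2 ⊢ p2, (¬p2 ∧ p2)
    [¬R]  ⊢ p2, ¬p2
      [Ax] p2 ⊢ p2
    [Ax] p2 ⊢ p2

Result: YES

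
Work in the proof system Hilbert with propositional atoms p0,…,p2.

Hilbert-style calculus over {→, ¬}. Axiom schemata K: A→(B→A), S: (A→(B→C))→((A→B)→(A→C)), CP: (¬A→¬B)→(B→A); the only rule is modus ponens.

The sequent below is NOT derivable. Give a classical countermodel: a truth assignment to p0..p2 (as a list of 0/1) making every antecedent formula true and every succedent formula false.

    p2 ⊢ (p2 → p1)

Enumerate valuations to refute Γ ⊢ Δ:
  v=000: Γ:[p2=F] Δ:[(p2 → p1)=T] refutes=False
  v=001: Γ:[p2=T] Δ:[(p2 → p1)=F] refutes=True  ← countermodel

Result: [0, 0, 1]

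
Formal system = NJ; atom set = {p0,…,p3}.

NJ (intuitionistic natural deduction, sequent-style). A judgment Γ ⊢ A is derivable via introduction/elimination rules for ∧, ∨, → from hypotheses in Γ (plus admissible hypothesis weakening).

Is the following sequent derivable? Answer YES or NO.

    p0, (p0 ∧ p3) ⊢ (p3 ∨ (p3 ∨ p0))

Proof tree:
[∨I₂] p0, (p0 ∧ p3) ⊢ (p3 ∨ (p3 ∨ p0))
  [Wk] p0, (p0 ∧ p3) ⊢ (p3 ∨ p0)
    [∨I₂] p0 ⊢ (p3 ∨ p0)
      [Ax] p0 ⊢ p0

Result: YES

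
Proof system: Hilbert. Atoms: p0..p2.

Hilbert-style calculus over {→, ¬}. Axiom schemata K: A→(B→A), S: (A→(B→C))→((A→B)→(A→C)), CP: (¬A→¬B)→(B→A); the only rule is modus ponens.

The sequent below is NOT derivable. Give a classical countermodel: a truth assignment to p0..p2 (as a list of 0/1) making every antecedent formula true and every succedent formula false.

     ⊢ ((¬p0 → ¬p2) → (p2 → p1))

Search for a countermodel by truth-table:
  v=000: Γ:[] Δ:[((¬p0 → ¬p2) → (p2 → p1))=T] refutes=False
  v=001: Γ:[] Δ:[((¬p0 → ¬p2) → (p2 → p1))=T] refutes=False
  v=010: Γ:[] Δ:[((¬p0 → ¬p2) → (p2 → p1))=T] refutes=False
  v=011: Γ:[] Δ:[((¬p0 → ¬p2) → (p2 → p1))=T] refutes=False
  v=100: Γ:[] Δ:[((¬p0 → ¬p2) → (p2 → p1))=T] refutes=False
  v=101: Γ:[] Δ:[((¬p0 → ¬p2) → (p2 → p1))=F] refutes=True  ← countermodel

Result: [1, 0, 1]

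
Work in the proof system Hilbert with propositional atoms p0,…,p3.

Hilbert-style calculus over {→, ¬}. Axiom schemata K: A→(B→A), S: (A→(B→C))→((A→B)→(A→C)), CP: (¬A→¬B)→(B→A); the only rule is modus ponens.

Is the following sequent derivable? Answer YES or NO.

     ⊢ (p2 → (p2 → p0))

Enumerate valuations to refute Γ ⊢ Δ:
  v=0000: Γ:[] Δ:[(p2 → (p2 → p0))=T] refutes=False
  v=0001: Γ:[] Δ:[(p2 → (p2 → p0))=T] refutes=False
  v=0010: Γ:[] Δ:[(p2 → (p2 → p0))=F] refutes=True  ← countermodel

Result: NO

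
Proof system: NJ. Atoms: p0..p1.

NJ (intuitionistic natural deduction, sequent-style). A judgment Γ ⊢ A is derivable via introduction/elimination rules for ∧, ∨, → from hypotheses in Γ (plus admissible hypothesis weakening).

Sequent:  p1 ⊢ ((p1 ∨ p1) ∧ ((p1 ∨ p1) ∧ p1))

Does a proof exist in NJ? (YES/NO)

Proof tree:
[∧I] p1 ⊢ ((p1 ∨ p1) ∧ ((p1 ∨ p1) ∧ p1))
  [∨I₁] p1 ⊢ (p1 ∨ p1)
    [Ax] p1 ⊢ p1
  [∧I] p1 ⊢ ((p1 ∨ p1) ∧ p1)
    [∨I₁] p1 ⊢ (p1 ∨ p1)
      [Ax] p1 ⊢ p1
    [Ax] p1 ⊢ p1

Result: YES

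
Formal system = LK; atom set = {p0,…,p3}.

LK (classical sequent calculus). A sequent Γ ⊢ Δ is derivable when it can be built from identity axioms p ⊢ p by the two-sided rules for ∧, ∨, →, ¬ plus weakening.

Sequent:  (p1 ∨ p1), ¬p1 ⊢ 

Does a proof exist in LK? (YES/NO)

Proof tree:
[¬L] (p1 ∨ p1), ¬p1 ⊢ 
  [∨L] (p1 ∨ p1) ⊢ p1
    [Ax] p1 ⊢ p1
    [Ax] p1 ⊢ p1

Result: YES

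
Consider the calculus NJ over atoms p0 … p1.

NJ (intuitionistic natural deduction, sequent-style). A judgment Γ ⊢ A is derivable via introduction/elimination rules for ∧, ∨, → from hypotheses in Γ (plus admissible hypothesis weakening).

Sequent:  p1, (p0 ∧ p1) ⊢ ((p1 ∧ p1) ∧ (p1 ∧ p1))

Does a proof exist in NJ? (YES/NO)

Proof tree:
[∧I] p1, (p0 ∧ p1) ⊢ ((p1 ∧ p1) ∧ (p1 ∧ p1))
  [Wk] p1, (p0 ∧ p1) ⊢ (p1 ∧ p1)
    [∧I] p1 ⊢ (p1 ∧ p1)
      [Ax] p1 ⊢ p1
      [Ax] p1 ⊢ p1
  [∧I] p1 ⊢ (p1 ∧ p1)
    [Ax] p1 ⊢ p1
    [Ax] p1 ⊢ p1

Result: YES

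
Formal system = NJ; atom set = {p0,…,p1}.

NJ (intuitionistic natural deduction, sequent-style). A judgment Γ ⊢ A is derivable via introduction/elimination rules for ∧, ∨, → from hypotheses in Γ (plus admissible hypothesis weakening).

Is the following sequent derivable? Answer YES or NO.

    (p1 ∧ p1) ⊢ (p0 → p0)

Derivation trace:
[Wk] (p1 ∧ p1) ⊢ (p0 → p0)
  [→I]  ⊢ (p0 → p0)
    [Ax] p0 ⊢ p0

Result: YES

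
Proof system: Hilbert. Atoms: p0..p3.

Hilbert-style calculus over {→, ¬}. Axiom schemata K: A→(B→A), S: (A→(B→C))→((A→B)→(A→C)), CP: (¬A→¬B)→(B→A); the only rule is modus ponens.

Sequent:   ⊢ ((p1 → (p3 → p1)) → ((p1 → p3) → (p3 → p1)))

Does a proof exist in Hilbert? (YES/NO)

Truth-table refutation:
  v=0000: Γ:[] Δ:[((p1 → (p3 → p1)) → ((p1 → p3) → (p3 → p1)))=T] refutes=False
  v=0001: Γ:[] Δ:[((p1 → (p3 → p1)) → ((p1 → p3) → (p3 → p1)))=F] refutes=True  ← countermodel

Result: NO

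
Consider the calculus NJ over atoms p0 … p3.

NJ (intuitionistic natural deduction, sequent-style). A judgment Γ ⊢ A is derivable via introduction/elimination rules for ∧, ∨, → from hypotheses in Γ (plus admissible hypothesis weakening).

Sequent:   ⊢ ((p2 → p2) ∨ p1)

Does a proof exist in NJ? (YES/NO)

Proof tree:
[∨I₁]  ⊢ ((p2 → p2) ∨ p1)
  [→I]  ⊢ (p2 → p2)
    [Ax] p2 ⊢ p2

Result: YES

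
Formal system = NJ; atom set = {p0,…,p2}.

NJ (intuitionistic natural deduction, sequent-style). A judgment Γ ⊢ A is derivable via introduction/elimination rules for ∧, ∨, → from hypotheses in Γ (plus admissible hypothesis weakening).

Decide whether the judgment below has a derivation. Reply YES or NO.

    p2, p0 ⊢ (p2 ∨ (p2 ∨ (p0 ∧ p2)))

Derivation trace:
[∨I₂] p2, p0 ⊢ (p2 ∨ (p2 ∨ (p0 ∧ p2)))
  [∨I₂] p2, p0 ⊢ (p2 ∨ (p0 ∧ p2))
    [∧I] p2, p0 ⊢ (p0 ∧ p2)
      [Ax] p0 ⊢ p0
      [Ax] p2 ⊢ p2

Result: YES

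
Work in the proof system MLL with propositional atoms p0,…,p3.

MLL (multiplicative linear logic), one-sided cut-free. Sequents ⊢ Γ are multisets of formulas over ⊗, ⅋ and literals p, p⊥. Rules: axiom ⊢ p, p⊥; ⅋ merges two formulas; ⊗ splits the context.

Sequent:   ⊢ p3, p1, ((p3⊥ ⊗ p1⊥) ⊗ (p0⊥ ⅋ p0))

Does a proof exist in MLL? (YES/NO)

Proof tree:
[⊗]  ⊢ p3, p1, ((p3⊥ ⊗ p1⊥) ⊗ (p0⊥ ⅋ p0))
  [⊗]  ⊢ p3, p1, (p3⊥ ⊗ p1⊥)
    [Ax]  ⊢ p3, p3⊥
    [Ax]  ⊢ p1, p1⊥
  [⅋]  ⊢ (p0⊥ ⅋ p0)
    [Ax]  ⊢ p0, p0⊥

Result: YES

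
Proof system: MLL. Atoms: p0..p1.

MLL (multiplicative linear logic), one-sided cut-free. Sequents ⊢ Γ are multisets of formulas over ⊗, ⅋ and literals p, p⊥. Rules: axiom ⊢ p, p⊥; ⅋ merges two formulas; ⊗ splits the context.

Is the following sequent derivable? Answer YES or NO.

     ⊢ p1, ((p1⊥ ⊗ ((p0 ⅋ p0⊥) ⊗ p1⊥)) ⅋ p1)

Derivation trace:
[⅋]  ⊢ p1, ((p1⊥ ⊗ ((p0 ⅋ p0⊥) ⊗ p1⊥)) ⅋ p1)
  [⊗]  ⊢ p1, p1, (p1⊥ ⊗ ((p0 ⅋ p0⊥) ⊗ p1⊥))
    [Ax]  ⊢ p1, p1⊥
    [⊗]  ⊢ p1, ((p0 ⅋ p0⊥) ⊗ p1⊥)
      [⅋]  ⊢ (p0 ⅋ p0⊥)
        [Ax]  ⊢ p0, p0⊥
      [Ax]  ⊢ p1, p1⊥

Result: YES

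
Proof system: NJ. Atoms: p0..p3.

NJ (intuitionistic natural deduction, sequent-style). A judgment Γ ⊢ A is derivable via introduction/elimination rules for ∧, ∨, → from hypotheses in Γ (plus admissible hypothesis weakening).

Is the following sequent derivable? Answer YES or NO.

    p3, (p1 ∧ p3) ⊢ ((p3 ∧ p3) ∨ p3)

Derivation (root first):
[∨I₁] p3, (p1 ∧ p3) ⊢ ((p3 ∧ p3) ∨ p3)
  [Wk] p3, (p1 ∧ p3) ⊢ (p3 ∧ p3)
    [∧I] p3 ⊢ (p3 ∧ p3)
      [Ax] p3 ⊢ p3
      [Ax] p3 ⊢ p3

Result: YES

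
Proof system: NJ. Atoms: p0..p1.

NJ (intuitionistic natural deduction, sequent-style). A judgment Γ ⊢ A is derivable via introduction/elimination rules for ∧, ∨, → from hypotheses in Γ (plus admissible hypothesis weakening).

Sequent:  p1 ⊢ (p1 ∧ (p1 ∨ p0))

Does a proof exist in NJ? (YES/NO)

Derivation (root first):
[∧I] p1 ⊢ (p1 ∧ (p1 ∨ p0))
  [Ax] p1 ⊢ p1
  [∨I₁] p1 ⊢ (p1 ∨ p0)
    [Ax] p1 ⊢ p1

Result: YES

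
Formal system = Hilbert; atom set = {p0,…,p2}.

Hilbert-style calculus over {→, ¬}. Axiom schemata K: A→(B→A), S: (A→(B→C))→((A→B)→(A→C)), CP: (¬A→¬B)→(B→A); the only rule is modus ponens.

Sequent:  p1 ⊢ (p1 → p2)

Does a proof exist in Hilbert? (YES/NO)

Truth-table refutation:
  v=000: Γ:[p1=F] Δ:[(p1 → p2)=T] refutes=False
  v=001: Γ:[p1=F] Δ:[(p1 → p2)=T] refutes=False
  v=010: Γ:[p1=T] Δ:[(p1 → p2)=F] refutes=True  ← countermodel

Result: NO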